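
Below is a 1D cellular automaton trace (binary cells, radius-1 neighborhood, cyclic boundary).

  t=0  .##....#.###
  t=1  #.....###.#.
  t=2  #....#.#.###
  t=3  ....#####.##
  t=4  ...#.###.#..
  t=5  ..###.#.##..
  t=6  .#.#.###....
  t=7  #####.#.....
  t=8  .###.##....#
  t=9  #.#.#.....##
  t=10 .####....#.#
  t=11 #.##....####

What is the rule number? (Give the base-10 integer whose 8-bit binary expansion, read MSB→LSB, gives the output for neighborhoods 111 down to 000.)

166

  [7] ### => #  t=0,i=10
  [6] ##. => .  t=0,i=2
  [5] #.# => #  t=0,i=0
  [4] #.. => .  t=0,i=3
  [3] .## => .  t=0,i=1
  [2] .#. => #  t=0,i=7
  [1] ..# => #  t=0,i=6
  [0] ... => .  t=0,i=4
  bits 10100110 = 166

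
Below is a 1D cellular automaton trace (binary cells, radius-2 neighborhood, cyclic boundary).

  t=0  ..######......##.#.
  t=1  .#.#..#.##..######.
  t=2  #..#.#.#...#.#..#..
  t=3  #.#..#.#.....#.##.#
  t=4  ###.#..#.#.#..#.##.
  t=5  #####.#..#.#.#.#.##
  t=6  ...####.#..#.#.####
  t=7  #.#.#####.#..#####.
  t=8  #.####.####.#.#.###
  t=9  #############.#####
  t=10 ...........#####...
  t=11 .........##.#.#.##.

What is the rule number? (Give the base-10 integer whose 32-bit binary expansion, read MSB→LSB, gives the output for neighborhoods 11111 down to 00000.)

1841162330

  [31] ##### => .  t=0,i=4
  [30] ####. => #  t=0,i=6
  [29] ###.# => #  t=4,i=2
  [28] ###.. => .  t=0,i=7
  [27] ##.## => #  t=3,i=17
  [26] ##.#. => #  t=0,i=16
  [25] ##..# => .  t=1,i=10
  [24] ##... => #  t=0,i=8
  [23] #.### => #  t=4,i=0
  [22] #.##. => .  t=1,i=8
  [21] #.#.# => #  t=2,i=5
  [20] #.#.. => #  t=0,i=17
  [19] #..## => #  t=1,i=11
  [18] #..#. => #  t=1,i=0
  [17] #...# => .  t=0,i=0
  [16] #.... => #  t=0,i=9
  [15] .#### => #  t=0,i=3
  [14] .###. => #  t=4,i=1
  [13] .##.# => #  t=0,i=15
  [12] .##.. => .  t=1,i=9
  [11] .#.## => #  t=1,i=7
  [10] .#.#. => .  t=1,i=2
  [9] .#..# => .  t=1,i=4
  [8] .#... => .  t=0,i=18
  [7] ..### => .  t=0,i=2
  [6] ..##. => #  t=0,i=14
  [5] ..#.# => .  t=1,i=1
  [4] ..#.. => #  t=2,i=0
  [3] ...## => #  t=0,i=1
  [2] ...#. => .  t=2,i=10
  [1] ....# => #  t=0,i=12
  [0] ..... => .  t=0,i=10
  bits 01101101101111011110100001011010 = 1841162330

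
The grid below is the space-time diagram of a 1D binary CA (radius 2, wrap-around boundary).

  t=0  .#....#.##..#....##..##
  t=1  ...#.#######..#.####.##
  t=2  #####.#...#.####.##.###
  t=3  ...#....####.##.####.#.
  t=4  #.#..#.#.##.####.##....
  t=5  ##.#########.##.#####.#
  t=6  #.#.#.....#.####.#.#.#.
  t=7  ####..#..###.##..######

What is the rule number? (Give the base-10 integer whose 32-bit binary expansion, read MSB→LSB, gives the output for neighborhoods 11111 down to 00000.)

  #####|.  b31=0 t=1,i=7
  ####.|#  b30=1 t=1,i=10
  ###.#|.  b29=0 t=1,i=19
  ###..|.  b28=0 t=1,i=11
  ##.##|#  b27=1 t=1,i=20
  ##.#.|.  b26=0 t=0,i=0
  ##..#|#  b25=1 t=0,i=10
  ##...|#  b24=1 t=1,i=0
  #.###|.  b23=0 t=1,i=5
  #.##.|#  b22=1 t=0,i=8
  #.#.#|#  b21=1 t=4,i=7
  #.#..|.  b20=0 t=0,i=1
  #..##|.  b19=0 t=0,i=20
  #..#.|#  b18=1 t=0,i=11
  #...#|#  b17=1 t=1,i=1
  #....|#  b16=1 t=0,i=3
  .####|#  b15=1 t=1,i=6
  .###.|#  b14=1 t=5,i=0
  .##.#|#  b13=1 t=0,i=22
  .##..|#  b12=1 t=0,i=9
  .#.##|#  b11=1 t=0,i=7
  .#.#.|#  b10=1 t=4,i=1
  .#..#|#  b9=1 t=4,i=3
  .#...|.  b8=0 t=0,i=2
  ..###|.  b7=0 t=3,i=8
  ..##.|#  b6=1 t=0,i=17
  ..#.#|#  b5=1 t=0,i=6
  ..#..|.  b4=0 t=0,i=12
  ...##|#  b3=1 t=0,i=16
  ...#.|#  b2=1 t=0,i=5
  ....#|.  b1=0 t=0,i=4
  .....|.  b0=0 t=6,i=7
  bits 01001011011001111111111001101100 = 1265106540

1265106540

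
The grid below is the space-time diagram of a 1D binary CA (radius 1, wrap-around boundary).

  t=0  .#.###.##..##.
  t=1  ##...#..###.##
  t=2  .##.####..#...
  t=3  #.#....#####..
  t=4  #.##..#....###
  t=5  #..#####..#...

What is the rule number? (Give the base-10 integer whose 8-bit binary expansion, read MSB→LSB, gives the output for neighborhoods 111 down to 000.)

  nb ###: next=.  (t=0,i=4, bit7=0)
  nb ##.: next=#  (t=0,i=5, bit6=1)
  nb #.#: next=.  (t=0,i=2, bit5=0)
  nb #..: next=#  (t=0,i=9, bit4=1)
  nb .##: next=.  (t=0,i=3, bit3=0)
  nb .#.: next=#  (t=0,i=1, bit2=1)
  nb ..#: next=#  (t=0,i=0, bit1=1)
  nb ...: next=.  (t=1,i=3, bit0=0)
  bits 01010110 = 86

86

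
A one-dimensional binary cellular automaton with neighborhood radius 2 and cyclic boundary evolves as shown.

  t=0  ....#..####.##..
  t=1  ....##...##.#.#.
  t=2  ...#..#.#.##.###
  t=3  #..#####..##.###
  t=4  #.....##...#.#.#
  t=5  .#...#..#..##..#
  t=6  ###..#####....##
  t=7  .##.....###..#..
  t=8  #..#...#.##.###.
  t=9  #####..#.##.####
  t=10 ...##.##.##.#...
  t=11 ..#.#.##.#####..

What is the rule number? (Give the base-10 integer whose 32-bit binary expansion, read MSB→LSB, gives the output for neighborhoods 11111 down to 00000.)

1976854328

  nb #####: next=.  (t=3,i=5, bit31=0)
  nb ####.: next=#  (t=0,i=9, bit30=1)
  nb ###.#: next=#  (t=0,i=10, bit29=1)
  nb ###..: next=#  (t=2,i=15, bit28=1)
  nb ##.##: next=.  (t=0,i=11, bit27=0)
  nb ##.#.: next=#  (t=1,i=11, bit26=1)
  nb ##..#: next=.  (t=3,i=1, bit25=0)
  nb ##...: next=#  (t=0,i=14, bit24=1)
  nb #.###: next=#  (t=2,i=13, bit23=1)
  nb #.##.: next=#  (t=0,i=12, bit22=1)
  nb #.#.#: next=.  (t=1,i=12, bit21=0)
  nb #.#..: next=#  (t=1,i=14, bit20=1)
  nb #..##: next=.  (t=0,i=6, bit19=0)
  nb #..#.: next=#  (t=2,i=5, bit18=1)
  nb #...#: next=.  (t=1,i=7, bit17=0)
  nb #....: next=.  (t=0,i=15, bit16=0)
  nb .####: next=.  (t=0,i=8, bit15=0)
  nb .###.: next=#  (t=2,i=14, bit14=1)
  nb .##.#: next=#  (t=1,i=10, bit13=1)
  nb .##..: next=.  (t=0,i=13, bit12=0)
  nb .#.##: next=.  (t=2,i=9, bit11=0)
  nb .#.#.: next=#  (t=1,i=13, bit10=1)
  nb .#..#: next=#  (t=0,i=5, bit9=1)
  nb .#...: next=#  (t=1,i=15, bit8=1)
  nb ..###: next=.  (t=0,i=7, bit7=0)
  nb ..##.: next=.  (t=1,i=4, bit6=0)
  nb ..#.#: next=#  (t=2,i=6, bit5=1)
  nb ..#..: next=#  (t=0,i=4, bit4=1)
  nb ...##: next=#  (t=1,i=3, bit3=1)
  nb ...#.: next=.  (t=0,i=3, bit2=0)
  nb ....#: next=.  (t=0,i=2, bit1=0)
  nb .....: next=.  (t=0,i=0, bit0=0)
  bits 01110101110101000110011100111000 = 1976854328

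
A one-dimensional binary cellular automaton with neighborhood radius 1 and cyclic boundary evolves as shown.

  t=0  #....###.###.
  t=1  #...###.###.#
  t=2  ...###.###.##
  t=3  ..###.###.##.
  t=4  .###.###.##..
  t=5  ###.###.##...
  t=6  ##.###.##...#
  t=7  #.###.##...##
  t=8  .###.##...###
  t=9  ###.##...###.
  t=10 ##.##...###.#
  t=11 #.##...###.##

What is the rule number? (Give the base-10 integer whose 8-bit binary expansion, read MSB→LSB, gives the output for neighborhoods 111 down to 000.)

  ### -> #   bit 7 = 1  t=0,i=6
  ##. -> .   bit 6 = 0  t=0,i=7
  #.# -> #   bit 5 = 1  t=0,i=8
  #.. -> .   bit 4 = 0  t=0,i=1
  .## -> #   bit 3 = 1  t=0,i=5
  .#. -> #   bit 2 = 1  t=0,i=0
  ..# -> #   bit 1 = 1  t=0,i=4
  ... -> .   bit 0 = 0  t=0,i=2
  bits 10101110 = 174

174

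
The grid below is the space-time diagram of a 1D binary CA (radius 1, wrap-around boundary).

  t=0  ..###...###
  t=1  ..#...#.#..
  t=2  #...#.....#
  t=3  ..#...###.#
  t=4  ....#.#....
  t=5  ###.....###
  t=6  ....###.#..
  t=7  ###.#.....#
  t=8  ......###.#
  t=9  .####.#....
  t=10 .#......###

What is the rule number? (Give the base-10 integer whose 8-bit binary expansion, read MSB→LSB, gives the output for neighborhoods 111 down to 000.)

  nb ###: next=.  (t=0,i=3, bit7=0)
  nb ##.: next=.  (t=0,i=4, bit6=0)
  nb #.#: next=.  (t=1,i=7, bit5=0)
  nb #..: next=.  (t=0,i=0, bit4=0)
  nb .##: next=#  (t=0,i=2, bit3=1)
  nb .#.: next=.  (t=1,i=2, bit2=0)
  nb ..#: next=.  (t=0,i=1, bit1=0)
  nb ...: next=#  (t=0,i=6, bit0=1)
  bits 00001001 = 9

9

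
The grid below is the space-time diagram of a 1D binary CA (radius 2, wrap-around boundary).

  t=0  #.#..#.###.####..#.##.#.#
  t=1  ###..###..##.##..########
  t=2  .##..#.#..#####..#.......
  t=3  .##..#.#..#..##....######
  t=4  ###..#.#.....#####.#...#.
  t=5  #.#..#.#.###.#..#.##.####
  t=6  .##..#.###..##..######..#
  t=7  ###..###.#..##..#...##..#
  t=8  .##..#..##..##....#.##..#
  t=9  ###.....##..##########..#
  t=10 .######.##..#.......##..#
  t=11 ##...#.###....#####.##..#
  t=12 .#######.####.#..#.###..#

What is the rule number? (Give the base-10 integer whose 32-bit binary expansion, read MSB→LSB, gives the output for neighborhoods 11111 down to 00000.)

1576220903

  nb #####: next=.  (t=1,i=0, bit31=0)
  nb ####.: next=#  (t=0,i=13, bit30=1)
  nb ###.#: next=.  (t=0,i=9, bit29=0)
  nb ###..: next=#  (t=0,i=14, bit28=1)
  nb ##.##: next=#  (t=0,i=10, bit27=1)
  nb ##.#.: next=#  (t=0,i=1, bit26=1)
  nb ##..#: next=.  (t=0,i=15, bit25=0)
  nb ##...: next=#  (t=3,i=15, bit24=1)
  nb #.###: next=#  (t=0,i=7, bit23=1)
  nb #.##.: next=#  (t=0,i=19, bit22=1)
  nb #.#.#: next=#  (t=0,i=22, bit21=1)
  nb #.#..: next=#  (t=0,i=2, bit20=1)
  nb #..##: next=.  (t=1,i=4, bit19=0)
  nb #..#.: next=.  (t=0,i=4, bit18=0)
  nb #...#: next=#  (t=4,i=21, bit17=1)
  nb #....: next=#  (t=2,i=19, bit16=1)
  nb .####: next=.  (t=0,i=12, bit15=0)
  nb .###.: next=.  (t=0,i=8, bit14=0)
  nb .##.#: next=#  (t=0,i=0, bit13=1)
  nb .##..: next=#  (t=1,i=14, bit12=1)
  nb .#.##: next=#  (t=0,i=6, bit11=1)
  nb .#.#.: next=.  (t=2,i=6, bit10=0)
  nb .#..#: next=.  (t=0,i=3, bit9=0)
  nb .#...: next=.  (t=2,i=18, bit8=0)
  nb ..###: next=#  (t=1,i=5, bit7=1)
  nb ..##.: next=#  (t=1,i=10, bit6=1)
  nb ..#.#: next=#  (t=0,i=5, bit5=1)
  nb ..#..: next=.  (t=2,i=17, bit4=0)
  nb ...##: next=.  (t=2,i=0, bit3=0)
  nb ...#.: next=#  (t=4,i=22, bit2=1)
  nb ....#: next=#  (t=2,i=24, bit1=1)
  nb .....: next=#  (t=2,i=20, bit0=1)
  bits 01011101111100110011100011100111 = 1576220903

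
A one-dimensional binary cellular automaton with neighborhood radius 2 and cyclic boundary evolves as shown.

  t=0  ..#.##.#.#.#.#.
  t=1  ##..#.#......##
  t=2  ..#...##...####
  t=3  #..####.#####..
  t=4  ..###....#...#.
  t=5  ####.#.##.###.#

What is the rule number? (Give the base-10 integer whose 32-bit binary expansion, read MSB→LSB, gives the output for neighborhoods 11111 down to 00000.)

  #####|.  b31=0 t=3,i=10
  ####.|.  b30=0 t=1,i=0
  ###.#|.  b29=0 t=3,i=6
  ###..|.  b28=0 t=1,i=1
  ##.##|.  b27=0 t=3,i=7
  ##.#.|#  b26=1 t=0,i=6
  ##..#|#  b25=1 t=1,i=2
  ##...|#  b24=1 t=2,i=8
  #.###|.  b23=0 t=3,i=8
  #.##.|#  b22=1 t=0,i=4
  #.#.#|.  b21=0 t=0,i=7
  #.#..|#  b20=1 t=0,i=13
  #..##|#  b19=1 t=3,i=2
  #..#.|.  b18=0 t=1,i=3
  #...#|#  b17=1 t=0,i=0
  #....|.  b16=0 t=1,i=8
  .####|#  b15=1 t=1,i=14
  .###.|#  b14=1 t=4,i=3
  .##.#|.  b13=0 t=0,i=5
  .##..|.  b12=0 t=2,i=7
  .#.##|.  b11=0 t=0,i=3
  .#.#.|.  b10=0 t=0,i=8
  .#..#|.  b9=0 t=3,i=1
  .#...|#  b8=1 t=0,i=14
  ..###|#  b7=1 t=1,i=13
  ..##.|#  b6=1 t=2,i=6
  ..#.#|.  b5=0 t=0,i=2
  ..#..|.  b4=0 t=2,i=2
  ...##|#  b3=1 t=1,i=12
  ...#.|#  b2=1 t=0,i=1
  ....#|#  b1=1 t=1,i=11
  .....|.  b0=0 t=1,i=9
  bits 00000111010110101100000111001110 = 123388366

123388366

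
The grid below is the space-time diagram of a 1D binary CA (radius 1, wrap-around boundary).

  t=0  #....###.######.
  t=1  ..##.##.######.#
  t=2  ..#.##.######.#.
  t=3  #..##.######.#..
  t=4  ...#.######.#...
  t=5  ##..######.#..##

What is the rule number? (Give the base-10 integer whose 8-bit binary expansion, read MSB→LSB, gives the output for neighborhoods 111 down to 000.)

169

  nb ###: next=#  (t=0,i=6, bit7=1)
  nb ##.: next=.  (t=0,i=7, bit6=0)
  nb #.#: next=#  (t=0,i=8, bit5=1)
  nb #..: next=.  (t=0,i=1, bit4=0)
  nb .##: next=#  (t=0,i=5, bit3=1)
  nb .#.: next=.  (t=0,i=0, bit2=0)
  nb ..#: next=.  (t=0,i=4, bit1=0)
  nb ...: next=#  (t=0,i=2, bit0=1)
  bits 10101001 = 169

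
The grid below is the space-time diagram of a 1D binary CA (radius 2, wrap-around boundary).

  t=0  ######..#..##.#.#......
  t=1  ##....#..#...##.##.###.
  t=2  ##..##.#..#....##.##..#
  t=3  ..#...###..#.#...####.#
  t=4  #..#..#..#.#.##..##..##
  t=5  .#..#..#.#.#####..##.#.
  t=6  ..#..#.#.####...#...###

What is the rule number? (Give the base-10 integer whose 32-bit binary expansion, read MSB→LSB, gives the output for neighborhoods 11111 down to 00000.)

  #####|.  b31=0 t=0,i=2
  ####.|.  b30=0 t=0,i=4
  ###.#|.  b29=0 t=1,i=21
  ###..|.  b28=0 t=0,i=5
  ##.##|#  b27=1 t=1,i=15
  ##.#.|#  b26=1 t=0,i=13
  ##..#|#  b25=1 t=0,i=6
  ##...|.  b24=0 t=1,i=2
  #.###|#  b23=1 t=1,i=19
  #.##.|#  b22=1 t=1,i=0
  #.#.#|#  b21=1 t=0,i=14
  #.#..|#  b20=1 t=0,i=16
  #..##|.  b19=0 t=0,i=10
  #..#.|.  b18=0 t=0,i=7
  #...#|.  b17=0 t=1,i=11
  #....|.  b16=0 t=0,i=18
  .####|#  b15=1 t=0,i=1
  .###.|.  b14=0 t=1,i=20
  .##.#|.  b13=0 t=0,i=12
  .##..|#  b12=1 t=1,i=1
  .#.##|#  b11=1 t=4,i=12
  .#.#.|.  b10=0 t=0,i=15
  .#..#|#  b9=1 t=0,i=9
  .#...|#  b8=1 t=0,i=17
  ..###|#  b7=1 t=0,i=0
  ..##.|.  b6=0 t=0,i=11
  ..#.#|#  b5=1 t=3,i=11
  ..#..|.  b4=0 t=0,i=8
  ...##|.  b3=0 t=0,i=22
  ...#.|#  b2=1 t=1,i=5
  ....#|#  b1=1 t=0,i=21
  .....|#  b0=1 t=0,i=19
  bits 00001110111100001001101110100111 = 250649511

250649511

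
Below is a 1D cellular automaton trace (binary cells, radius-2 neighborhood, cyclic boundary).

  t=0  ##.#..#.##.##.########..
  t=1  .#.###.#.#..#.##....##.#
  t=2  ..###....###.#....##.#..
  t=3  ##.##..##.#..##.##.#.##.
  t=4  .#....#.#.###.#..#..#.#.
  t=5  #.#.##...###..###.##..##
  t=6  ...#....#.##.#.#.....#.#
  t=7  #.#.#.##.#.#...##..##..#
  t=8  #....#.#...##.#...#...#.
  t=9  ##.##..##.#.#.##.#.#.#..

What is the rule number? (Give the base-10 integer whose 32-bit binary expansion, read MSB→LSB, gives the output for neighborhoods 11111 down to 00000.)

  nb #####: next=.  (t=0,i=16, bit31=0)
  nb ####.: next=#  (t=0,i=20, bit30=1)
  nb ###.#: next=.  (t=1,i=5, bit29=0)
  nb ###..: next=#  (t=0,i=21, bit28=1)
  nb ##.##: next=.  (t=0,i=10, bit27=0)
  nb ##.#.: next=.  (t=0,i=2, bit26=0)
  nb ##..#: next=.  (t=0,i=22, bit25=0)
  nb ##...: next=.  (t=1,i=16, bit24=0)
  nb #.###: next=#  (t=0,i=14, bit23=1)
  nb #.##.: next=.  (t=0,i=8, bit22=0)
  nb #.#.#: next=.  (t=1,i=1, bit21=0)
  nb #.#..: next=#  (t=0,i=3, bit20=1)
  nb #..##: next=#  (t=0,i=23, bit19=1)
  nb #..#.: next=#  (t=0,i=5, bit18=1)
  nb #...#: next=.  (t=5,i=7, bit17=0)
  nb #....: next=.  (t=1,i=17, bit16=0)
  nb .####: next=#  (t=0,i=15, bit15=1)
  nb .###.: next=#  (t=1,i=4, bit14=1)
  nb .##.#: next=#  (t=0,i=1, bit13=1)
  nb .##..: next=.  (t=1,i=15, bit12=0)
  nb .#.##: next=#  (t=0,i=7, bit11=1)
  nb .#.#.: next=.  (t=1,i=0, bit10=0)
  nb .#..#: next=#  (t=0,i=4, bit9=1)
  nb .#...: next=#  (t=2,i=14, bit8=1)
  nb ..###: next=.  (t=2,i=2, bit7=0)
  nb ..##.: next=.  (t=0,i=0, bit6=0)
  nb ..#.#: next=.  (t=0,i=6, bit5=0)
  nb ..#..: next=.  (t=4,i=1, bit4=0)
  nb ...##: next=#  (t=1,i=19, bit3=1)
  nb ...#.: next=#  (t=4,i=5, bit2=1)
  nb ....#: next=#  (t=1,i=18, bit1=1)
  nb .....: next=.  (t=6,i=18, bit0=0)
  bits 01010000100111001110101100001110 = 1352461070

1352461070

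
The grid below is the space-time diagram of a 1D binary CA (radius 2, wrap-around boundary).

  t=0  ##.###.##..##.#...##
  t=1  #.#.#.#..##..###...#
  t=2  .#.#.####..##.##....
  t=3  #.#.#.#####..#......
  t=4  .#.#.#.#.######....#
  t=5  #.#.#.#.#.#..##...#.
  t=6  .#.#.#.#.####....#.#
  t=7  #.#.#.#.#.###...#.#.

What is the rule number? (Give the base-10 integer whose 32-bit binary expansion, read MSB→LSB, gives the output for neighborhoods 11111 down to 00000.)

  [31] ##### => .  t=3,i=8
  [30] ####. => #  t=0,i=0
  [29] ###.# => .  t=0,i=1
  [28] ###.. => #  t=1,i=15
  [27] ##.## => #  t=0,i=2
  [26] ##.#. => #  t=0,i=13
  [25] ##..# => #  t=0,i=9
  [24] ##... => .  t=1,i=16
  [23] #.### => .  t=0,i=3
  [22] #.##. => .  t=0,i=7
  [21] #.#.# => .  t=1,i=2
  [20] #.#.. => #  t=0,i=14
  [19] #..## => #  t=0,i=10
  [18] #..#. => #  t=3,i=12
  [17] #...# => .  t=0,i=16
  [16] #.... => .  t=2,i=17
  [15] .#### => #  t=0,i=19
  [14] .###. => #  t=0,i=4
  [13] .##.# => .  t=0,i=12
  [12] .##.. => .  t=0,i=8
  [11] .#.## => #  t=2,i=4
  [10] .#.#. => #  t=1,i=3
  [9] .#..# => #  t=1,i=7
  [8] .#... => #  t=0,i=15
  [7] ..### => .  t=0,i=18
  [6] ..##. => .  t=0,i=11
  [5] ..#.# => .  t=2,i=1
  [4] ..#.. => #  t=3,i=13
  [3] ...## => .  t=0,i=17
  [2] ...#. => #  t=2,i=0
  [1] ....# => .  t=2,i=19
  [0] ..... => .  t=2,i=18
  bits 01011110000111001100111100010100 = 1578946324

1578946324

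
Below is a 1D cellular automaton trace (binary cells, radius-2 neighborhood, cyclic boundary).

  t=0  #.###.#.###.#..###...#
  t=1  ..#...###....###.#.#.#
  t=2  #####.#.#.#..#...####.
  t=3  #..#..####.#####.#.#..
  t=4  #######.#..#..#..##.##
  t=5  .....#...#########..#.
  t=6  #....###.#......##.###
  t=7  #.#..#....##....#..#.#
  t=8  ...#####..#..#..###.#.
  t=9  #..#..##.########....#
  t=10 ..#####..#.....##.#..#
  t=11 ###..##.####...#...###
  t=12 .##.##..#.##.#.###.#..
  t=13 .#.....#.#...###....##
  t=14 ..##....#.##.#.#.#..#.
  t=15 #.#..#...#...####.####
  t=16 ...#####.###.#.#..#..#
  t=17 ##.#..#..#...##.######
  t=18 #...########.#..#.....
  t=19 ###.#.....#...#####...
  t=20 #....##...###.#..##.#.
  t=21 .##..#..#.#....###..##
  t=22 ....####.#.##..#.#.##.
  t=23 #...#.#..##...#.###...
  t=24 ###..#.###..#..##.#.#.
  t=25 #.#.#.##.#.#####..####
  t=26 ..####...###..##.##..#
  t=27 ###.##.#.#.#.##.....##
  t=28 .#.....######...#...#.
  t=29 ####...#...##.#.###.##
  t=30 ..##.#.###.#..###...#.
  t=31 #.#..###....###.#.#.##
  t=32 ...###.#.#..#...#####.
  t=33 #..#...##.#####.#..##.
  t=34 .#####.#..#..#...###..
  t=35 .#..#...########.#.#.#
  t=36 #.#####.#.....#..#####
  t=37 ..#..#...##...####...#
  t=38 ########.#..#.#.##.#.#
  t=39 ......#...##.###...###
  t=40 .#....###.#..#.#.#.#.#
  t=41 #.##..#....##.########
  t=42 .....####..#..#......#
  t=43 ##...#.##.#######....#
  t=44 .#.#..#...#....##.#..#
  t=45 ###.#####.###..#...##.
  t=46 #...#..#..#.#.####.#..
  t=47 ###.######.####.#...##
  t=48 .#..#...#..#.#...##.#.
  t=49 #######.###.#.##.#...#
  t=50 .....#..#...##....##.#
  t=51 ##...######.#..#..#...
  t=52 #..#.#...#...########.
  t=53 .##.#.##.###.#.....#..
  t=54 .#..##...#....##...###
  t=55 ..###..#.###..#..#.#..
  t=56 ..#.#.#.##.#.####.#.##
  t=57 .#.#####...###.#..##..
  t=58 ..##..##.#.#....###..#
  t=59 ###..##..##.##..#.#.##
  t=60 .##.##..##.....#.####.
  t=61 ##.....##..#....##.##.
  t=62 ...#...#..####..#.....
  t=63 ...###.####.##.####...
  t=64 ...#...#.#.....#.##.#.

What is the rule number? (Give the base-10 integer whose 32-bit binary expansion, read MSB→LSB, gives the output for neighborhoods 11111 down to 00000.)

1353650128

  ##### -> .   bit 31 = 0  t=2,i=2
  ####. -> #   bit 30 = 1  t=2,i=3
  ###.# -> .   bit 29 = 0  t=0,i=4
  ###.. -> #   bit 28 = 1  t=0,i=17
  ##.## -> .   bit 27 = 0  t=0,i=1
  ##.#. -> .   bit 26 = 0  t=0,i=5
  ##..# -> .   bit 25 = 0  t=5,i=18
  ##... -> .   bit 24 = 0  t=0,i=18
  #.### -> #   bit 23 = 1  t=0,i=2
  #.##. -> .   bit 22 = 0  t=7,i=21
  #.#.# -> #   bit 21 = 1  t=0,i=6
  #.#.. -> .   bit 20 = 0  t=0,i=12
  #..## -> #   bit 19 = 1  t=0,i=14
  #..#. -> #   bit 18 = 1  t=1,i=1
  #...# -> #   bit 17 = 1  t=0,i=19
  #.... -> #   bit 16 = 1  t=1,i=10
  .#### -> .   bit 15 = 0  t=2,i=1
  .###. -> .   bit 14 = 0  t=0,i=3
  .##.# -> .   bit 13 = 0  t=0,i=0
  .##.. -> .   bit 12 = 0  t=7,i=11
  .#.## -> #   bit 11 = 1  t=0,i=7
  .#.#. -> #   bit 10 = 1  t=1,i=18
  .#..# -> #   bit 9 = 1  t=0,i=13
  .#... -> #   bit 8 = 1  t=1,i=3
  ..### -> #   bit 7 = 1  t=0,i=15
  ..##. -> #   bit 6 = 1  t=0,i=21
  ..#.# -> .   bit 5 = 0  t=7,i=19
  ..#.. -> #   bit 4 = 1  t=1,i=2
  ...## -> .   bit 3 = 0  t=0,i=20
  ...#. -> .   bit 2 = 0  t=5,i=4
  ....# -> .   bit 1 = 0  t=1,i=11
  ..... -> .   bit 0 = 0  t=5,i=1
  bits 01010000101011110000111111010000 = 1353650128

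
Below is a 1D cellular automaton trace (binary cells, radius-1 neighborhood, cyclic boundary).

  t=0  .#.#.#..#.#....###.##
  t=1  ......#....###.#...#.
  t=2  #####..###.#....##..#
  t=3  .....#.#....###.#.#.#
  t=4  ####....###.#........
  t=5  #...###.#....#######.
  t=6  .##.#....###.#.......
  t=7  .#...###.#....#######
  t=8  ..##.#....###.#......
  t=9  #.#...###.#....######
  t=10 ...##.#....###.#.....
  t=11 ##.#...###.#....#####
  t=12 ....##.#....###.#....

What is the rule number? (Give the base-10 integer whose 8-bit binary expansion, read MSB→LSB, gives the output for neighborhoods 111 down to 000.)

25

  nb ###: next=.  (t=0,i=16, bit7=0)
  nb ##.: next=.  (t=0,i=17, bit6=0)
  nb #.#: next=.  (t=0,i=0, bit5=0)
  nb #..: next=#  (t=0,i=6, bit4=1)
  nb .##: next=#  (t=0,i=15, bit3=1)
  nb .#.: next=.  (t=0,i=1, bit2=0)
  nb ..#: next=.  (t=0,i=7, bit1=0)
  nb ...: next=#  (t=0,i=12, bit0=1)
  bits 00011001 = 25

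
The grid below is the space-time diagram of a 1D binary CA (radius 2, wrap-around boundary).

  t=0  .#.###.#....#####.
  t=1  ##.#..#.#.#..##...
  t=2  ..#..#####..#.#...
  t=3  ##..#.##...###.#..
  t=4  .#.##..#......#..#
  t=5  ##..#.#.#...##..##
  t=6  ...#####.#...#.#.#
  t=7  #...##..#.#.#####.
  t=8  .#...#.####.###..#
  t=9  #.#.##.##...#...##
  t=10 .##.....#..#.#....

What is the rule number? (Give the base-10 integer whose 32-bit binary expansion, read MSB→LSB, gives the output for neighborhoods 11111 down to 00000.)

  [31] ##### => #  t=0,i=14
  [30] ####. => .  t=0,i=15
  [29] ###.# => .  t=0,i=5
  [28] ###.. => .  t=0,i=16
  [27] ##.## => .  t=8,i=11
  [26] ##.#. => #  t=0,i=6
  [25] ##..# => .  t=0,i=17
  [24] ##... => .  t=1,i=15
  [23] #.### => #  t=0,i=3
  [22] #.##. => .  t=3,i=6
  [21] #.#.# => #  t=1,i=8
  [20] #.#.. => .  t=0,i=7
  [19] #..## => #  t=1,i=12
  [18] #..#. => #  t=0,i=0
  [17] #...# => .  t=1,i=16
  [16] #.... => .  t=0,i=9
  [15] .#### => #  t=0,i=13
  [14] .###. => .  t=0,i=4
  [13] .##.# => .  t=1,i=1
  [12] .##.. => #  t=1,i=14
  [11] .#.## => .  t=0,i=2
  [10] .#.#. => #  t=1,i=7
  [9] .#..# => .  t=1,i=4
  [8] .#... => #  t=0,i=8
  [7] ..### => .  t=0,i=12
  [6] ..##. => .  t=1,i=0
  [5] ..#.# => #  t=0,i=1
  [4] ..#.. => .  t=2,i=2
  [3] ...## => .  t=0,i=11
  [2] ...#. => #  t=2,i=1
  [1] ....# => #  t=0,i=10
  [0] ..... => .  t=2,i=17
  bits 10000100101011001001010100100110 = 2225902886

2225902886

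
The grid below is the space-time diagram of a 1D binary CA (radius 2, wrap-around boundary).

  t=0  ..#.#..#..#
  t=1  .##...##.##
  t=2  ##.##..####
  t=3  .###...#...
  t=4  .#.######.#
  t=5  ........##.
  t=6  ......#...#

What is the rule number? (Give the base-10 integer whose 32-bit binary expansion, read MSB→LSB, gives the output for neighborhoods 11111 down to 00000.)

  ##### -> .   bit 31 = 0  t=2,i=9
  ####. -> .   bit 30 = 0  t=2,i=0
  ###.# -> #   bit 29 = 1  t=2,i=1
  ###.. -> #   bit 28 = 1  t=3,i=3
  ##.## -> #   bit 27 = 1  t=1,i=0
  ##.#. -> #   bit 26 = 1  t=4,i=9
  ##..# -> .   bit 25 = 0  t=2,i=5
  ##... -> #   bit 24 = 1  t=1,i=3
  #.### -> .   bit 23 = 0  t=4,i=3
  #.##. -> #   bit 22 = 1  t=1,i=1
  #.#.# -> .   bit 21 = 0  t=4,i=1
  #.#.. -> .   bit 20 = 0  t=0,i=4
  #..## -> .   bit 19 = 0  t=2,i=6
  #..#. -> #   bit 18 = 1  t=0,i=1
  #...# -> #   bit 17 = 1  t=1,i=4
  #.... -> .   bit 16 = 0  t=3,i=9
  .#### -> .   bit 15 = 0  t=2,i=8
  .###. -> .   bit 14 = 0  t=3,i=2
  .##.# -> #   bit 13 = 1  t=1,i=7
  .##.. -> .   bit 12 = 0  t=1,i=2
  .#.## -> .   bit 11 = 0  t=4,i=2
  .#.#. -> .   bit 10 = 0  t=0,i=3
  .#..# -> .   bit 9 = 0  t=0,i=0
  .#... -> #   bit 8 = 1  t=3,i=8
  ..### -> #   bit 7 = 1  t=2,i=7
  ..##. -> .   bit 6 = 0  t=1,i=6
  ..#.# -> #   bit 5 = 1  t=0,i=2
  ..#.. -> #   bit 4 = 1  t=0,i=7
  ...## -> .   bit 3 = 0  t=1,i=5
  ...#. -> #   bit 2 = 1  t=3,i=6
  ....# -> #   bit 1 = 1  t=3,i=10
  ..... -> .   bit 0 = 0  t=5,i=1
  bits 00111101010001100010000110110110 = 1028006326

1028006326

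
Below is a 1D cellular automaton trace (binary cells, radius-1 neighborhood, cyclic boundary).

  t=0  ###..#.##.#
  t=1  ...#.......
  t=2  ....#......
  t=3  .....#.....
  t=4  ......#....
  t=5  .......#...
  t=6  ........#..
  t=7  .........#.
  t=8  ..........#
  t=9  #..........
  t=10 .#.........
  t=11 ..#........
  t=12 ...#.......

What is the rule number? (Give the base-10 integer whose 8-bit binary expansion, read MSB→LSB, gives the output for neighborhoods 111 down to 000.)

16

  ### -> .   bit 7 = 0  t=0,i=0
  ##. -> .   bit 6 = 0  t=0,i=2
  #.# -> .   bit 5 = 0  t=0,i=6
  #.. -> #   bit 4 = 1  t=0,i=3
  .## -> .   bit 3 = 0  t=0,i=7
  .#. -> .   bit 2 = 0  t=0,i=5
  ..# -> .   bit 1 = 0  t=0,i=4
  ... -> .   bit 0 = 0  t=1,i=0
  bits 00010000 = 16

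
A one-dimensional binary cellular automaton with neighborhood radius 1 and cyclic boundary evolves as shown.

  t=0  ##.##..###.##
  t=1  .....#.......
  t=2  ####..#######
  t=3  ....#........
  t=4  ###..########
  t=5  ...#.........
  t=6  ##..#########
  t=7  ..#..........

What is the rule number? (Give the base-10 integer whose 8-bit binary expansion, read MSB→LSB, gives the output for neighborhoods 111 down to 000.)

  ###|.  b7=0 t=0,i=0
  ##.|.  b6=0 t=0,i=1
  #.#|.  b5=0 t=0,i=2
  #..|#  b4=1 t=0,i=5
  .##|.  b3=0 t=0,i=3
  .#.|.  b2=0 t=1,i=5
  ..#|.  b1=0 t=0,i=6
  ...|#  b0=1 t=1,i=0
  bits 00010001 = 17

17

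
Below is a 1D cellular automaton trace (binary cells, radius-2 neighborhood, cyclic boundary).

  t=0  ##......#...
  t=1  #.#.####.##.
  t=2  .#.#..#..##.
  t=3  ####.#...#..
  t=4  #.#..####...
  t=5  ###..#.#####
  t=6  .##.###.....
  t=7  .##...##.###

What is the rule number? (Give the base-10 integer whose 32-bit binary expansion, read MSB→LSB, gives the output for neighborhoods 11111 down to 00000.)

  [31] ##### => .  t=5,i=0
  [30] ####. => #  t=1,i=6
  [29] ###.# => .  t=1,i=7
  [28] ###.. => #  t=4,i=8
  [27] ##.## => .  t=1,i=8
  [26] ##.#. => .  t=1,i=11
  [25] ##..# => .  t=2,i=11
  [24] ##... => #  t=0,i=2
  [23] #.### => .  t=1,i=4
  [22] #.##. => #  t=1,i=9
  [21] #.#.# => .  t=1,i=0
  [20] #.#.. => #  t=2,i=3
  [19] #..## => .  t=2,i=8
  [18] #..#. => #  t=2,i=0
  [17] #...# => #  t=0,i=10
  [16] #.... => .  t=0,i=3
  [15] .#### => .  t=1,i=5
  [14] .###. => .  t=6,i=5
  [13] .##.# => #  t=1,i=10
  [12] .##.. => .  t=0,i=1
  [11] .#.## => #  t=1,i=3
  [10] .#.#. => #  t=1,i=1
  [9] .#..# => .  t=2,i=4
  [8] .#... => #  t=0,i=9
  [7] ..### => #  t=3,i=0
  [6] ..##. => #  t=0,i=0
  [5] ..#.# => #  t=2,i=1
  [4] ..#.. => .  t=0,i=8
  [3] ...## => .  t=0,i=11
  [2] ...#. => #  t=0,i=7
  [1] ....# => #  t=0,i=6
  [0] ..... => #  t=0,i=4
  bits 01010001010101100010110111100111 = 1364602343

1364602343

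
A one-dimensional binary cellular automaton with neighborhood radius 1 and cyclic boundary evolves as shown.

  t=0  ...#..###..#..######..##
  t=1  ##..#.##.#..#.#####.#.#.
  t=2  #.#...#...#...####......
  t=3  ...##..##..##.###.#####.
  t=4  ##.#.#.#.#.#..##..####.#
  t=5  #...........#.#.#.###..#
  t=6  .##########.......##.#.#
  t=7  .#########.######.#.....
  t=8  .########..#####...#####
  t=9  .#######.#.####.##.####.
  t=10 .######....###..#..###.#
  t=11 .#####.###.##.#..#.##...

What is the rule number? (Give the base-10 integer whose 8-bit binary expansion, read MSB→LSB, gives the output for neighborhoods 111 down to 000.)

153

  [7] ### => #  t=0,i=7
  [6] ##. => .  t=0,i=8
  [5] #.# => .  t=1,i=5
  [4] #.. => #  t=0,i=0
  [3] .## => #  t=0,i=6
  [2] .#. => .  t=0,i=3
  [1] ..# => .  t=0,i=2
  [0] ... => #  t=0,i=1
  bits 10011001 = 153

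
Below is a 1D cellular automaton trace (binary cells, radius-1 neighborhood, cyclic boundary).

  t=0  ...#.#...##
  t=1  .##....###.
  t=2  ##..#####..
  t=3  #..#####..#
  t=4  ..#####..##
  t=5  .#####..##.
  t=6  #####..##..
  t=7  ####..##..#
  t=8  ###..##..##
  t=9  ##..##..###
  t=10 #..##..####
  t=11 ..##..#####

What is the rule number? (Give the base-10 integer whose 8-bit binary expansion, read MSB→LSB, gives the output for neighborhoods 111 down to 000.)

139

  ###|#  b7=1 t=1,i=8
  ##.|.  b6=0 t=0,i=10
  #.#|.  b5=0 t=0,i=4
  #..|.  b4=0 t=0,i=0
  .##|#  b3=1 t=0,i=9
  .#.|.  b2=0 t=0,i=3
  ..#|#  b1=1 t=0,i=2
  ...|#  b0=1 t=0,i=1
  bits 10001011 = 139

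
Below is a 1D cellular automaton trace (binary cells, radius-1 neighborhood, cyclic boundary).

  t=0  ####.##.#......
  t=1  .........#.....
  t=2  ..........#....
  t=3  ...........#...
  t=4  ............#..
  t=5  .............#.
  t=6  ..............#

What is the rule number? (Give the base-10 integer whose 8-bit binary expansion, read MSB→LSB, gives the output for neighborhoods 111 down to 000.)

  [7] ### => .  t=0,i=1
  [6] ##. => .  t=0,i=3
  [5] #.# => .  t=0,i=4
  [4] #.. => #  t=0,i=9
  [3] .## => .  t=0,i=0
  [2] .#. => .  t=0,i=8
  [1] ..# => .  t=0,i=14
  [0] ... => .  t=0,i=10
  bits 00010000 = 16

16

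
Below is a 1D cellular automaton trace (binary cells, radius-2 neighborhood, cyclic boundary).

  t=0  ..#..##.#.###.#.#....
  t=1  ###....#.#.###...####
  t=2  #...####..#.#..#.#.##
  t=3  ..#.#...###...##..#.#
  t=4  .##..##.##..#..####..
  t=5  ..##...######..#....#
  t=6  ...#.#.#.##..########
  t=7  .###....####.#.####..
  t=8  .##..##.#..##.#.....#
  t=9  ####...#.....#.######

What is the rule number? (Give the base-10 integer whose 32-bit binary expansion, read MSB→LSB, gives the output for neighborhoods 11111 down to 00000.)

  [31] ##### => #  t=1,i=0
  [30] ####. => .  t=1,i=1
  [29] ###.# => #  t=0,i=12
  [28] ###.. => .  t=1,i=2
  [27] ##.## => #  t=4,i=7
  [26] ##.#. => #  t=0,i=7
  [25] ##..# => #  t=2,i=8
  [24] ##... => .  t=1,i=3
  [23] #.### => .  t=0,i=10
  [22] #.##. => #  t=4,i=8
  [21] #.#.# => .  t=0,i=8
  [20] #.#.. => .  t=0,i=16
  [19] #..## => .  t=0,i=4
  [18] #..#. => #  t=2,i=9
  [17] #...# => #  t=1,i=15
  [16] #.... => #  t=0,i=18
  [15] .#### => .  t=1,i=18
  [14] .###. => #  t=0,i=11
  [13] .##.# => .  t=0,i=6
  [12] .##.. => #  t=3,i=15
  [11] .#.## => #  t=0,i=9
  [10] .#.#. => .  t=0,i=15
  [9] .#..# => .  t=0,i=3
  [8] .#... => #  t=0,i=17
  [7] ..### => #  t=1,i=17
  [6] ..##. => .  t=0,i=5
  [5] ..#.# => #  t=1,i=7
  [4] ..#.. => #  t=0,i=2
  [3] ...## => .  t=1,i=16
  [2] ...#. => #  t=0,i=1
  [1] ....# => #  t=0,i=0
  [0] ..... => #  t=0,i=19
  bits 10101110010001110101100110110111 = 2923911607

2923911607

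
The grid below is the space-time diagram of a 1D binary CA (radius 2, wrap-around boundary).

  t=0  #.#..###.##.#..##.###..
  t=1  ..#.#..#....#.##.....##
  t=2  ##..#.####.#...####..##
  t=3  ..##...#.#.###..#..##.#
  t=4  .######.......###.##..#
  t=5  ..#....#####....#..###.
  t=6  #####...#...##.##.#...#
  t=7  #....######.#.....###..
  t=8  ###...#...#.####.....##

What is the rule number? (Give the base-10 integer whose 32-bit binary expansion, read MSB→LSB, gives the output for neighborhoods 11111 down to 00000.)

  nb #####: next=.  (t=4,i=3, bit31=0)
  nb ####.: next=.  (t=2,i=0, bit30=0)
  nb ###.#: next=#  (t=0,i=7, bit29=1)
  nb ###..: next=.  (t=0,i=20, bit28=0)
  nb ##.##: next=.  (t=0,i=8, bit27=0)
  nb ##.#.: next=.  (t=0,i=11, bit26=0)
  nb ##..#: next=#  (t=0,i=21, bit25=1)
  nb ##...: next=#  (t=1,i=16, bit24=1)
  nb #.###: next=.  (t=0,i=18, bit23=0)
  nb #.##.: next=.  (t=0,i=9, bit22=0)
  nb #.#.#: next=.  (t=3,i=9, bit21=0)
  nb #.#..: next=#  (t=0,i=2, bit20=1)
  nb #..##: next=#  (t=0,i=4, bit19=1)
  nb #..#.: next=#  (t=0,i=22, bit18=1)
  nb #...#: next=#  (t=2,i=13, bit17=1)
  nb #....: next=#  (t=1,i=9, bit16=1)
  nb .####: next=#  (t=2,i=7, bit15=1)
  nb .###.: next=.  (t=0,i=6, bit14=0)
  nb .##.#: next=.  (t=0,i=10, bit13=0)
  nb .##..: next=#  (t=1,i=15, bit12=1)
  nb .#.##: next=.  (t=1,i=13, bit11=0)
  nb .#.#.: next=.  (t=0,i=1, bit10=0)
  nb .#..#: next=.  (t=0,i=3, bit9=0)
  nb .#...: next=#  (t=1,i=8, bit8=1)
  nb ..###: next=.  (t=0,i=5, bit7=0)
  nb ..##.: next=#  (t=0,i=15, bit6=1)
  nb ..#.#: next=.  (t=0,i=0, bit5=0)
  nb ..#..: next=#  (t=1,i=7, bit4=1)
  nb ...##: next=.  (t=1,i=20, bit3=0)
  nb ...#.: next=#  (t=1,i=11, bit2=1)
  nb ....#: next=.  (t=1,i=10, bit1=0)
  nb .....: next=#  (t=1,i=18, bit0=1)
  bits 00100011000111111001000101010101 = 589271381

589271381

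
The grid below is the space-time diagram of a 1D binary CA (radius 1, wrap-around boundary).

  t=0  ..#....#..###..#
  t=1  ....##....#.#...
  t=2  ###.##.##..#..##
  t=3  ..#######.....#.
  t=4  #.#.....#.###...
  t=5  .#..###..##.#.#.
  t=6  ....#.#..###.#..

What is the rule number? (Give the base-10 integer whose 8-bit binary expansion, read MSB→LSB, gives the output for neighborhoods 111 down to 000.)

105

  nb ###: next=.  (t=0,i=11, bit7=0)
  nb ##.: next=#  (t=0,i=12, bit6=1)
  nb #.#: next=#  (t=1,i=11, bit5=1)
  nb #..: next=.  (t=0,i=0, bit4=0)
  nb .##: next=#  (t=0,i=10, bit3=1)
  nb .#.: next=.  (t=0,i=2, bit2=0)
  nb ..#: next=.  (t=0,i=1, bit1=0)
  nb ...: next=#  (t=0,i=4, bit0=1)
  bits 01101001 = 105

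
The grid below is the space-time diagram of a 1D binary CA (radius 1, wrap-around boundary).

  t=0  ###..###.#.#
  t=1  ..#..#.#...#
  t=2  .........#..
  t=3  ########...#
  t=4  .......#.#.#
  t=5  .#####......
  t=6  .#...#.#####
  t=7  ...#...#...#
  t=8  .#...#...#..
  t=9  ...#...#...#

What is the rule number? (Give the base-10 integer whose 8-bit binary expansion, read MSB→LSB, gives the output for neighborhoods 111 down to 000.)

73

  ###|.  b7=0 t=0,i=0
  ##.|#  b6=1 t=0,i=2
  #.#|.  b5=0 t=0,i=8
  #..|.  b4=0 t=0,i=3
  .##|#  b3=1 t=0,i=5
  .#.|.  b2=0 t=0,i=9
  ..#|.  b1=0 t=0,i=4
  ...|#  b0=1 t=1,i=9
  bits 01001001 = 73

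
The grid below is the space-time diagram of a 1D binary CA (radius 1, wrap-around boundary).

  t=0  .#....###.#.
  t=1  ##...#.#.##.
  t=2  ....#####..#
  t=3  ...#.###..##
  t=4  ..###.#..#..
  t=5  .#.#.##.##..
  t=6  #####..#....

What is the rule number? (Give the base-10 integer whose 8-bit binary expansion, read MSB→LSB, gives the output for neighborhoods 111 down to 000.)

166

  ###|#  b7=1 t=0,i=7
  ##.|.  b6=0 t=0,i=8
  #.#|#  b5=1 t=0,i=9
  #..|.  b4=0 t=0,i=2
  .##|.  b3=0 t=0,i=6
  .#.|#  b2=1 t=0,i=1
  ..#|#  b1=1 t=0,i=0
  ...|.  b0=0 t=0,i=3
  bits 10100110 = 166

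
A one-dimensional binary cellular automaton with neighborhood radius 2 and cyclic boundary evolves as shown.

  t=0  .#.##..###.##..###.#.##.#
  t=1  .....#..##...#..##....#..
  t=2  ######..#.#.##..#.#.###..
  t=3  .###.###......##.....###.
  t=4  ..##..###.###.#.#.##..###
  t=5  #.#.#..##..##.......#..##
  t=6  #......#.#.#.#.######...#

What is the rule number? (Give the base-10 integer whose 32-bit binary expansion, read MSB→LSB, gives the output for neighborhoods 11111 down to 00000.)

3003441239

  ##### -> #   bit 31 = 1  t=2,i=2
  ####. -> .   bit 30 = 0  t=2,i=4
  ###.# -> #   bit 29 = 1  t=0,i=9
  ###.. -> #   bit 28 = 1  t=2,i=5
  ##.## -> .   bit 27 = 0  t=0,i=10
  ##.#. -> .   bit 26 = 0  t=0,i=18
  ##..# -> #   bit 25 = 1  t=0,i=5
  ##... -> #   bit 24 = 1  t=1,i=10
  #.### -> .   bit 23 = 0  t=2,i=20
  #.##. -> .   bit 22 = 0  t=0,i=3
  #.#.# -> .   bit 21 = 0  t=0,i=1
  #.#.. -> .   bit 20 = 0  t=5,i=4
  #..## -> .   bit 19 = 0  t=0,i=6
  #..#. -> #   bit 18 = 1  t=2,i=7
  #...# -> .   bit 17 = 0  t=1,i=11
  #.... -> .   bit 16 = 0  t=1,i=19
  .#### -> #   bit 15 = 1  t=2,i=1
  .###. -> #   bit 14 = 1  t=0,i=8
  .##.# -> #   bit 13 = 1  t=0,i=22
  .##.. -> .   bit 12 = 0  t=0,i=4
  .#.## -> .   bit 11 = 0  t=0,i=2
  .#.#. -> .   bit 10 = 0  t=0,i=0
  .#..# -> .   bit 9 = 0  t=1,i=6
  .#... -> .   bit 8 = 0  t=1,i=23
  ..### -> .   bit 7 = 0  t=0,i=7
  ..##. -> #   bit 6 = 1  t=1,i=8
  ..#.# -> .   bit 5 = 0  t=2,i=8
  ..#.. -> #   bit 4 = 1  t=1,i=5
  ...## -> .   bit 3 = 0  t=3,i=13
  ...#. -> #   bit 2 = 1  t=1,i=4
  ....# -> #   bit 1 = 1  t=1,i=3
  ..... -> #   bit 0 = 1  t=1,i=0
  bits 10110011000001001110000001010111 = 3003441239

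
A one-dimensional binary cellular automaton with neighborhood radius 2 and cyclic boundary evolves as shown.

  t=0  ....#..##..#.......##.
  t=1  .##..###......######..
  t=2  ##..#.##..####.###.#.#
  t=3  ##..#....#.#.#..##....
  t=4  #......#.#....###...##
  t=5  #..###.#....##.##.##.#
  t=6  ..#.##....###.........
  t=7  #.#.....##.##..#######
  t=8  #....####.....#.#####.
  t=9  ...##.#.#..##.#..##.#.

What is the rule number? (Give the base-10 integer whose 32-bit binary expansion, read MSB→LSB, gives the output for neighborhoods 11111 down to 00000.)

  [31] ##### => #  t=1,i=16
  [30] ####. => .  t=1,i=18
  [29] ###.# => #  t=2,i=13
  [28] ###.. => #  t=1,i=7
  [27] ##.## => .  t=2,i=14
  [26] ##.#. => .  t=2,i=18
  [25] ##..# => .  t=0,i=9
  [24] ##... => .  t=0,i=21
  [23] #.### => .  t=2,i=15
  [22] #.##. => .  t=2,i=6
  [21] #.#.# => .  t=2,i=19
  [20] #.#.. => .  t=3,i=13
  [19] #..## => #  t=0,i=6
  [18] #..#. => .  t=0,i=10
  [17] #...# => #  t=1,i=21
  [16] #.... => .  t=0,i=0
  [15] .#### => #  t=1,i=15
  [14] .###. => #  t=1,i=6
  [13] .##.# => .  t=5,i=13
  [12] .##.. => .  t=0,i=8
  [11] .#.## => .  t=2,i=5
  [10] .#.#. => .  t=3,i=10
  [9] .#..# => #  t=0,i=5
  [8] .#... => .  t=0,i=12
  [7] ..### => .  t=1,i=5
  [6] ..##. => #  t=0,i=7
  [5] ..#.# => #  t=2,i=4
  [4] ..#.. => .  t=0,i=4
  [3] ...## => #  t=0,i=18
  [2] ...#. => .  t=0,i=3
  [1] ....# => #  t=0,i=2
  [0] ..... => #  t=0,i=1
  bits 10110000000010101100001001101011 = 2953495147

2953495147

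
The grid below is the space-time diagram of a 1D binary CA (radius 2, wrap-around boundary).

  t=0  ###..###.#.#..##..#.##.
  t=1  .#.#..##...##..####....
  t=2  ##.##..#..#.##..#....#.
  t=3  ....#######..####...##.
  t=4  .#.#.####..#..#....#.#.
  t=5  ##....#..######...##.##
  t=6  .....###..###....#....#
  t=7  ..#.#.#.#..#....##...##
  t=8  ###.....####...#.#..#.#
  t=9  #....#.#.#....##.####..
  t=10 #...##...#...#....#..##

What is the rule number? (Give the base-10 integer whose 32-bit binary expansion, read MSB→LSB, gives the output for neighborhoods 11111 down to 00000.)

  ##### -> #   bit 31 = 1  t=3,i=6
  ####. -> .   bit 30 = 0  t=1,i=17
  ###.# -> #   bit 29 = 1  t=0,i=7
  ###.. -> .   bit 28 = 0  t=0,i=2
  ##.## -> .   bit 27 = 0  t=0,i=22
  ##.#. -> .   bit 26 = 0  t=0,i=8
  ##..# -> #   bit 25 = 1  t=0,i=3
  ##... -> .   bit 24 = 0  t=1,i=8
  #.### -> .   bit 23 = 0  t=0,i=0
  #.##. -> .   bit 22 = 0  t=0,i=20
  #.#.# -> .   bit 21 = 0  t=0,i=9
  #.#.. -> #   bit 20 = 1  t=0,i=11
  #..## -> .   bit 19 = 0  t=0,i=4
  #..#. -> #   bit 18 = 1  t=0,i=17
  #...# -> .   bit 17 = 0  t=1,i=9
  #.... -> .   bit 16 = 0  t=1,i=20
  .#### -> #   bit 15 = 1  t=1,i=16
  .###. -> #   bit 14 = 1  t=0,i=1
  .##.# -> .   bit 13 = 0  t=0,i=21
  .##.. -> #   bit 12 = 1  t=0,i=15
  .#.## -> .   bit 11 = 0  t=0,i=19
  .#.#. -> .   bit 10 = 0  t=0,i=10
  .#..# -> #   bit 9 = 1  t=0,i=12
  .#... -> .   bit 8 = 0  t=2,i=17
  ..### -> .   bit 7 = 0  t=0,i=5
  ..##. -> .   bit 6 = 0  t=0,i=14
  ..#.# -> #   bit 5 = 1  t=0,i=18
  ..#.. -> #   bit 4 = 1  t=2,i=7
  ...## -> #   bit 3 = 1  t=1,i=10
  ...#. -> #   bit 2 = 1  t=1,i=0
  ....# -> .   bit 1 = 0  t=1,i=22
  ..... -> #   bit 0 = 1  t=1,i=21
  bits 10100010000101001101001000111101 = 2719273533

2719273533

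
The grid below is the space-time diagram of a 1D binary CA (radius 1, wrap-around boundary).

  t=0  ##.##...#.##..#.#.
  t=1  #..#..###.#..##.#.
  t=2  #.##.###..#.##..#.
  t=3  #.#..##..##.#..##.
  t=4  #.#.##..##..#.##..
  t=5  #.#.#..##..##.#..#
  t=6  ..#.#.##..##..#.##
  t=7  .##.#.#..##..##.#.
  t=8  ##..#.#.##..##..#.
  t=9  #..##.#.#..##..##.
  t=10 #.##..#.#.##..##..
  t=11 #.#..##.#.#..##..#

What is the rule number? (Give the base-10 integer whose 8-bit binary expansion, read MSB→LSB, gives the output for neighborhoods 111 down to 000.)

143

  nb ###: next=#  (t=1,i=7, bit7=1)
  nb ##.: next=.  (t=0,i=1, bit6=0)
  nb #.#: next=.  (t=0,i=2, bit5=0)
  nb #..: next=.  (t=0,i=5, bit4=0)
  nb .##: next=#  (t=0,i=0, bit3=1)
  nb .#.: next=#  (t=0,i=8, bit2=1)
  nb ..#: next=#  (t=0,i=7, bit1=1)
  nb ...: next=#  (t=0,i=6, bit0=1)
  bits 10001111 = 143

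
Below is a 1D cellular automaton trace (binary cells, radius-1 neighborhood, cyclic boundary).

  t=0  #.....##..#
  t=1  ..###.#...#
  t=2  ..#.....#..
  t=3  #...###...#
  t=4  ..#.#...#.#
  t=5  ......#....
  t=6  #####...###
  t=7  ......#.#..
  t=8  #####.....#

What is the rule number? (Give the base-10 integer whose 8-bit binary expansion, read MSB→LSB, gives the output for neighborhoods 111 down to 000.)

9

  nb ###: next=.  (t=1,i=3, bit7=0)
  nb ##.: next=.  (t=0,i=0, bit6=0)
  nb #.#: next=.  (t=1,i=5, bit5=0)
  nb #..: next=.  (t=0,i=1, bit4=0)
  nb .##: next=#  (t=0,i=6, bit3=1)
  nb .#.: next=.  (t=1,i=6, bit2=0)
  nb ..#: next=.  (t=0,i=5, bit1=0)
  nb ...: next=#  (t=0,i=2, bit0=1)
  bits 00001001 = 9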